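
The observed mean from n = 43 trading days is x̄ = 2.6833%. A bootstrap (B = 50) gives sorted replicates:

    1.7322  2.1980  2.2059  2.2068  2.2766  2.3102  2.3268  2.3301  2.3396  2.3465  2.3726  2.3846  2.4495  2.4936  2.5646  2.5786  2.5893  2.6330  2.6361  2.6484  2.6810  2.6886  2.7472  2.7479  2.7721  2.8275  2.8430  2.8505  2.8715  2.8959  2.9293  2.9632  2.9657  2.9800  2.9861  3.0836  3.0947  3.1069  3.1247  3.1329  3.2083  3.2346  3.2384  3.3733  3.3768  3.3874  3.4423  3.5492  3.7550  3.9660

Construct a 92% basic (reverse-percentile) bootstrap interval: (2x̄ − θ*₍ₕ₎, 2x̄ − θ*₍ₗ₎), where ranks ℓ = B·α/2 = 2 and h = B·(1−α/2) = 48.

(1.8174, 3.1686)

Percentile endpoints at ranks 2 and 48: θ*₍2₎ = 2.1980, θ*₍48₎ = 3.5492.
Basic interval reflects these around x̄:
  lower = 2 × 2.6833 − 3.5492 = 1.8174
  upper = 2 × 2.6833 − 2.1980 = 3.1686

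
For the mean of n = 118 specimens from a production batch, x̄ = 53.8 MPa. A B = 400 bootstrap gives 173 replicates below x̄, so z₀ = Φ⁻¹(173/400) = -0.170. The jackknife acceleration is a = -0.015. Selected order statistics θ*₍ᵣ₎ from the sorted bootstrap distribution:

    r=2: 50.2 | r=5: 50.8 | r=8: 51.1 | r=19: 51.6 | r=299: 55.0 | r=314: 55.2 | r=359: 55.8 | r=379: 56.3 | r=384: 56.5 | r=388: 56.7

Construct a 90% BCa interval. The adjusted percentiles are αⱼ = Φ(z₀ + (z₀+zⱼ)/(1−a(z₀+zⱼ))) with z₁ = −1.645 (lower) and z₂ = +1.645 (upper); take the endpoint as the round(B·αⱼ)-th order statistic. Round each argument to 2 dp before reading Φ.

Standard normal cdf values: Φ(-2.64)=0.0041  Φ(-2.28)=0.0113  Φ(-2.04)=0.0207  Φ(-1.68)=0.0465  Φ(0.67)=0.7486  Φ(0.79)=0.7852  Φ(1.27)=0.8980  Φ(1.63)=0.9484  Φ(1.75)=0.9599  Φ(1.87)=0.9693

Lower: z₀ + z₁ = -0.170 + (-1.645) = -1.815; 1 − a(z₀+z₁) = 1 − (-0.015)(-1.815) = 0.9728; argument = -0.170 + (-1.815)/0.9728 = -2.0358 → -2.04.
α₁ = Φ(-2.04) = 0.0207; rank = round(400 × 0.0207) = 8; θ*₍8₎ = 51.1.
Upper: z₀ + z₂ = 1.475; 1 − a(z₀+z₂) = 1.0221; argument = 1.2731 → 1.27; α₂ = 0.8980; rank = 359; θ*₍359₎ = 55.8.

(51.1, 55.8)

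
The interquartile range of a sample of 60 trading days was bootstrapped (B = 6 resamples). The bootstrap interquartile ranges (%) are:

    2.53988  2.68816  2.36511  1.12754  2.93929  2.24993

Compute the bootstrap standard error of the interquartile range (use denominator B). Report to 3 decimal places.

SE* = 0.577

Bootstrap SE is the standard deviation of the 6 replicate interquartile ranges.
Mean of replicates: (2.53988 + 2.68816 + 2.36511 + 1.12754 + 2.93929 + 2.24993) / 6 = 13.909910 / 6 = 2.318318
Sum of squared deviations: (+0.221562)² + (+0.369842)² + (+0.046792)² + (−1.190778)² + (+0.620972)² + (−0.068388)² = 1.996298
Variance = 1.996298 / 6 = 0.332716
SE* = √0.332716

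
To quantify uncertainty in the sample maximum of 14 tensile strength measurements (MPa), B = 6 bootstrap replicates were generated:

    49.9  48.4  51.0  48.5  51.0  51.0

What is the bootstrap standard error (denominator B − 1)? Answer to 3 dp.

Bootstrap SE is the standard deviation of the 6 replicate maximums.
Mean of replicates: (49.9 + 48.4 + 51.0 + 48.5 + 51.0 + 51.0) / 6 = 299.8000 / 6 = 49.9667
Sum of squared deviations: (−0.0667)² + (−1.5667)² + (+1.0333)² + (−1.4667)² + (+1.0333)² + (+1.0333)² = 7.8133
Variance = 7.8133 / 5 = 1.5627
SE* = √1.5627

SE* = 1.250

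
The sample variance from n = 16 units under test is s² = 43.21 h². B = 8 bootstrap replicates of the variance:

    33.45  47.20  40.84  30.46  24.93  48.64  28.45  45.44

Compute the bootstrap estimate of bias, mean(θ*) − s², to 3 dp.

mean(θ*) = (33.45 + 47.20 + 40.84 + 30.46 + 24.93 + 48.64 + 28.45 + 45.44) / 8 = 37.4263
bias = 37.4263 − 43.21

bias = −5.784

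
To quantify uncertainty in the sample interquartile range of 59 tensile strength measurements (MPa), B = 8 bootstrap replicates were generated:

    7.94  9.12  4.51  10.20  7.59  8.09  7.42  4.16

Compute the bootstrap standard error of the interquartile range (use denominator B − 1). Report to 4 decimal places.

Bootstrap SE is the standard deviation of the 8 replicate interquartile ranges.
Mean of replicates: (7.94 + 9.12 + 4.51 + 10.20 + 7.59 + 8.09 + 7.42 + 4.16) / 8 = 59.03000 / 8 = 7.37875
Sum of squared deviations: (+0.56125)² + (+1.74125)² + (−2.86875)² + (+2.82125)² + (+0.21125)² + (+0.71125)² + (+0.04125)² + (−3.21875)² = 30.44869
Variance = 30.44869 / 7 = 4.34981
SE* = √4.34981

SE* = 2.0856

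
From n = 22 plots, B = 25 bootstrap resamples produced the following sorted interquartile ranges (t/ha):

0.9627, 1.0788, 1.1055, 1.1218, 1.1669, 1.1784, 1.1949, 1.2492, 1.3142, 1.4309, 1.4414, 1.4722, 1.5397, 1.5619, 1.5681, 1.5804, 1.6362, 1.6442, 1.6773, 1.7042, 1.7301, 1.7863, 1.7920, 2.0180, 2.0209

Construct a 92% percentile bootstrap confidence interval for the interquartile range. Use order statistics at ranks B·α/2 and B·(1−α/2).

(0.9627, 2.0180)

α = 0.08; lower rank = 25 × 0.040 = 1; upper rank = 25 × 0.960 = 24.
The 1st smallest replicate is 0.9627; the 24th is 2.0180.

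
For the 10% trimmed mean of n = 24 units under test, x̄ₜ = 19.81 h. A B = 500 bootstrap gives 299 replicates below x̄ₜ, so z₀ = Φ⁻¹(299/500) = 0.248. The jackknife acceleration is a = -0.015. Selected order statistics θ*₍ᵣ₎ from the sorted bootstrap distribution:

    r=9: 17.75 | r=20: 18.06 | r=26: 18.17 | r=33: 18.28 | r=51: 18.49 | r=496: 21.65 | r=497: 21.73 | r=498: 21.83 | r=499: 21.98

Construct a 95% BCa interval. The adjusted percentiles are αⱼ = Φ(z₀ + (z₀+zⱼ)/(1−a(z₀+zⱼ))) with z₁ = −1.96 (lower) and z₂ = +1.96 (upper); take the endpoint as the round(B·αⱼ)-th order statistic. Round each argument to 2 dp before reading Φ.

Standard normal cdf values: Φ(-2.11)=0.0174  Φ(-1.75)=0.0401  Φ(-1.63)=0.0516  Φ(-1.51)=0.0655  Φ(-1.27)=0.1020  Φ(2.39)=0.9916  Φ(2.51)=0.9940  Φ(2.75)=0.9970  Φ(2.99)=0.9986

(18.28, 21.65)

Lower: z₀ + z₁ = 0.248 + (-1.960) = -1.712; 1 − a(z₀+z₁) = 1 − (-0.015)(-1.712) = 0.9743; argument = 0.248 + (-1.712)/0.9743 = -1.5091 → -1.51.
α₁ = Φ(-1.51) = 0.0655; rank = round(500 × 0.0655) = 33; θ*₍33₎ = 18.28.
Upper: z₀ + z₂ = 2.208; 1 − a(z₀+z₂) = 1.0331; argument = 2.3852 → 2.39; α₂ = 0.9916; rank = 496; θ*₍496₎ = 21.65.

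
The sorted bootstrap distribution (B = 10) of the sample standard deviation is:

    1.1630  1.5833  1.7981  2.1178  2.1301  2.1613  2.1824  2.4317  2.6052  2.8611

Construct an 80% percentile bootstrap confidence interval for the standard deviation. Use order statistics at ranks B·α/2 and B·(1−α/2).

α = 0.20; lower rank = 10 × 0.100 = 1; upper rank = 10 × 0.900 = 9.
The 1st smallest replicate is 1.1630; the 9th is 2.6052.

(1.1630, 2.6052)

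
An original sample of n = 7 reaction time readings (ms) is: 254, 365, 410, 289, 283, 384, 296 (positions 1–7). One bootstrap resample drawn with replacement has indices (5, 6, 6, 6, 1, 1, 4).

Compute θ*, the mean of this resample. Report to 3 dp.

Resample values: 283, 384, 384, 384, 254, 254, 289.
Mean = (283 + 384 + 384 + 384 + 254 + 254 + 289) / 7 = 2232.0 / 7 = 318.857

θ* = 318.857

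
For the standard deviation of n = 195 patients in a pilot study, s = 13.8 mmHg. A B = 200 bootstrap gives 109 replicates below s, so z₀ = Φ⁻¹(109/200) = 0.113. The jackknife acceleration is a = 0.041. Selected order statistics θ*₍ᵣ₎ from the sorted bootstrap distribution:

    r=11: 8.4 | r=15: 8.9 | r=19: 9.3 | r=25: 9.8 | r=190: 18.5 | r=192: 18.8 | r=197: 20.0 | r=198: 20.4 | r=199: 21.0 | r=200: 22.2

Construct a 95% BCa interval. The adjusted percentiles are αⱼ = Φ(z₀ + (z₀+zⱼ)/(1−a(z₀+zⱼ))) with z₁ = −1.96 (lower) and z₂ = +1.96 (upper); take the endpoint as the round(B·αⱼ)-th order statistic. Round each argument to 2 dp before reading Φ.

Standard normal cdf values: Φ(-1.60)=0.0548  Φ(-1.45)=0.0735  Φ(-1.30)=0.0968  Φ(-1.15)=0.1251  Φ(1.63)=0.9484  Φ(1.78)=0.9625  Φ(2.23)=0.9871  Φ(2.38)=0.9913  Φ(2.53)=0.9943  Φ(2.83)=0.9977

(8.4, 20.4)

Lower: z₀ + z₁ = 0.113 + (-1.960) = -1.847; 1 − a(z₀+z₁) = 1 − (0.041)(-1.847) = 1.0757; argument = 0.113 + (-1.847)/1.0757 = -1.6040 → -1.60.
α₁ = Φ(-1.60) = 0.0548; rank = round(200 × 0.0548) = 11; θ*₍11₎ = 8.4.
Upper: z₀ + z₂ = 2.073; 1 − a(z₀+z₂) = 0.9150; argument = 2.3786 → 2.38; α₂ = 0.9913; rank = 198; θ*₍198₎ = 20.4.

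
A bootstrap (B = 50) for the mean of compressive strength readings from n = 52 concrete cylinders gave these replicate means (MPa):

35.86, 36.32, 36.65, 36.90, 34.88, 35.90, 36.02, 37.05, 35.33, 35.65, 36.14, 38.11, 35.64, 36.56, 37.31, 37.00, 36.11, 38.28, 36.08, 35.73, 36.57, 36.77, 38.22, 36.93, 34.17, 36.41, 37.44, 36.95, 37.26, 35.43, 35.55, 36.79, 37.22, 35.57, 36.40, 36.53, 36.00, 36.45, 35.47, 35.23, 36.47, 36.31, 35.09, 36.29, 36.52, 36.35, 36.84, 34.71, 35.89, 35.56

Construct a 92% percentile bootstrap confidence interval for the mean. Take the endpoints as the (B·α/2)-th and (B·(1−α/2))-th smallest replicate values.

Sorted replicates: 34.17, 34.71, 34.88, 35.09, 35.23, 35.33, 35.43, 35.47, 35.55, 35.56, 35.57, 35.64, 35.65, 35.73, 35.86, 35.89, 35.90, 36.00, 36.02, 36.08, 36.11, 36.14, 36.29, 36.31, 36.32, 36.35, 36.40, 36.41, 36.45, 36.47, 36.52, 36.53, 36.56, 36.57, 36.65, 36.77, 36.79, 36.84, 36.90, 36.93, 36.95, 37.00, 37.05, 37.22, 37.26, 37.31, 37.44, 38.11, 38.22, 38.28
α = 0.08; lower rank = 50 × 0.040 = 2; upper rank = 50 × 0.960 = 48.
The 2nd smallest replicate is 34.71; the 48th is 38.11.

(34.71, 38.11)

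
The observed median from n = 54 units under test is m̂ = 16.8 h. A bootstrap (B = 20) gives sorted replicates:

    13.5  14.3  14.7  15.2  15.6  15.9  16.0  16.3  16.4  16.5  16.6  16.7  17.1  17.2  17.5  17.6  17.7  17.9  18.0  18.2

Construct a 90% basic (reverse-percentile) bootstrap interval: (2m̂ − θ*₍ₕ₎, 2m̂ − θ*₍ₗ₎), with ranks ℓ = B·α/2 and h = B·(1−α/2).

(15.6, 20.1)

Percentile endpoints at ranks 1 and 19: θ*₍1₎ = 13.5, θ*₍19₎ = 18.0.
Basic interval reflects these around m̂:
  lower = 2 × 16.8 − 18.0 = 15.6
  upper = 2 × 16.8 − 13.5 = 20.1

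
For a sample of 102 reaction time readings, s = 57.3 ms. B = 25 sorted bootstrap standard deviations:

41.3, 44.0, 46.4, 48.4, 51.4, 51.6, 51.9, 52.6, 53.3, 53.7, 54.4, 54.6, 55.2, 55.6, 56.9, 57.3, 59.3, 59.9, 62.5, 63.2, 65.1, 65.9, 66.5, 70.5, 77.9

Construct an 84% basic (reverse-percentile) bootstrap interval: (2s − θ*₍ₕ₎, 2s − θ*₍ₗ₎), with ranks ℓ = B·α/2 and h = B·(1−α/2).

Percentile endpoints at ranks 2 and 23: θ*₍2₎ = 44.0, θ*₍23₎ = 66.5.
Basic interval reflects these around s:
  lower = 2 × 57.3 − 66.5 = 48.1
  upper = 2 × 57.3 − 44.0 = 70.6

(48.1, 70.6)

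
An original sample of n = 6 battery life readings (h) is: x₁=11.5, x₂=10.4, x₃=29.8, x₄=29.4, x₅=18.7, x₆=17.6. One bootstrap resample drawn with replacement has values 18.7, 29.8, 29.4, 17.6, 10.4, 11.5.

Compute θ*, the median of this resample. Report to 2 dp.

Sorted: 10.4, 11.5, 17.6, 18.7, 29.4, 29.8
Median = average of the two middle values = 18.15

θ* = 18.15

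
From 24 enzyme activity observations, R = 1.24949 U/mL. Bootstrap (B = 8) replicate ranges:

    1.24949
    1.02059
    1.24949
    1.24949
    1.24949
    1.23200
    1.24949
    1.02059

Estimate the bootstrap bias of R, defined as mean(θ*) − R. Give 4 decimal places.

mean(θ*) = (1.24949 + 1.02059 + 1.24949 + 1.24949 + 1.24949 + 1.23200 + 1.24949 + 1.02059) / 8 = 1.19008
bias = 1.19008 − 1.24949

bias = −0.0594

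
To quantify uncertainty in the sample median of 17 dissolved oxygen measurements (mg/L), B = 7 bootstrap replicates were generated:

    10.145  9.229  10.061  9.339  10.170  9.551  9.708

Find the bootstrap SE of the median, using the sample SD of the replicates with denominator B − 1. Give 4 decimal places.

SE* = 0.3896

Bootstrap SE is the standard deviation of the 7 replicate medians.
Mean of replicates: (10.145 + 9.229 + 10.061 + 9.339 + 10.170 + 9.551 + 9.708) / 7 = 68.20300 / 7 = 9.74329
Sum of squared deviations: (+0.40171)² + (−0.51429)² + (+0.31771)² + (−0.40429)² + (+0.42671)² + (−0.19229)² + (−0.03529)² = 0.91056
Variance = 0.91056 / 6 = 0.15176
SE* = √0.15176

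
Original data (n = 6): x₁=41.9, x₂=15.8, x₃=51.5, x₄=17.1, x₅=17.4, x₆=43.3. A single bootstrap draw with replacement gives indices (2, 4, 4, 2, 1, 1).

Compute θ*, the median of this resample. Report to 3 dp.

θ* = 17.100

Resample values: 15.8, 17.1, 17.1, 15.8, 41.9, 41.9.
Sorted: 15.8, 15.8, 17.1, 17.1, 41.9, 41.9
Median = average of the two middle values = 17.100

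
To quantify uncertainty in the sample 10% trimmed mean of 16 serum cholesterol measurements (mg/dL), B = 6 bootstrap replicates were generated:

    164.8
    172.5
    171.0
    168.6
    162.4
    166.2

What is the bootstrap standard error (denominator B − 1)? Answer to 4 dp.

SE* = 3.8317

Bootstrap SE is the standard deviation of the 6 replicate 10% trimmed means.
Mean of replicates: (164.8 + 172.5 + 171.0 + 168.6 + 162.4 + 166.2) / 6 = 1005.50000 / 6 = 167.58333
Sum of squared deviations: (−2.78333)² + (+4.91667)² + (+3.41667)² + (+1.01667)² + (−5.18333)² + (−1.38333)² = 73.40833
Variance = 73.40833 / 5 = 14.68167
SE* = √14.68167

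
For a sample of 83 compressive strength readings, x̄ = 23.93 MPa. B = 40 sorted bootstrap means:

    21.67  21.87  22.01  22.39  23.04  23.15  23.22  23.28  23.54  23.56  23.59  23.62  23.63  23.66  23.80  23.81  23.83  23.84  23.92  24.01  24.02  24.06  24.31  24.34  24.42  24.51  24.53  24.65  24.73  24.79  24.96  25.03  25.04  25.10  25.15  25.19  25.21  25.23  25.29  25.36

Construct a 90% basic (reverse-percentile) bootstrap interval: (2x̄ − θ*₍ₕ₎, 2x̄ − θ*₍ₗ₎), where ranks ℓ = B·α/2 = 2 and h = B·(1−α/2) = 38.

Percentile endpoints at ranks 2 and 38: θ*₍2₎ = 21.87, θ*₍38₎ = 25.23.
Basic interval reflects these around x̄:
  lower = 2 × 23.93 − 25.23 = 22.63
  upper = 2 × 23.93 − 21.87 = 25.99

(22.63, 25.99)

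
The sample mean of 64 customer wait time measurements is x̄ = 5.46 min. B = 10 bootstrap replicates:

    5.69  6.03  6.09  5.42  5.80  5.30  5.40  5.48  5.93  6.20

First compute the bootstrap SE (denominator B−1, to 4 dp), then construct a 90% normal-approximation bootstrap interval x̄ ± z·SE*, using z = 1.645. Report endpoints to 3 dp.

Mean of replicates = 5.7340; sum of squared deviations = 0.9392; SE* = √(0.9392/9) = 0.3230
Margin = 1.645 × 0.3230 = 0.5313
Interval: 5.46 ± 0.5313

(4.929, 5.991)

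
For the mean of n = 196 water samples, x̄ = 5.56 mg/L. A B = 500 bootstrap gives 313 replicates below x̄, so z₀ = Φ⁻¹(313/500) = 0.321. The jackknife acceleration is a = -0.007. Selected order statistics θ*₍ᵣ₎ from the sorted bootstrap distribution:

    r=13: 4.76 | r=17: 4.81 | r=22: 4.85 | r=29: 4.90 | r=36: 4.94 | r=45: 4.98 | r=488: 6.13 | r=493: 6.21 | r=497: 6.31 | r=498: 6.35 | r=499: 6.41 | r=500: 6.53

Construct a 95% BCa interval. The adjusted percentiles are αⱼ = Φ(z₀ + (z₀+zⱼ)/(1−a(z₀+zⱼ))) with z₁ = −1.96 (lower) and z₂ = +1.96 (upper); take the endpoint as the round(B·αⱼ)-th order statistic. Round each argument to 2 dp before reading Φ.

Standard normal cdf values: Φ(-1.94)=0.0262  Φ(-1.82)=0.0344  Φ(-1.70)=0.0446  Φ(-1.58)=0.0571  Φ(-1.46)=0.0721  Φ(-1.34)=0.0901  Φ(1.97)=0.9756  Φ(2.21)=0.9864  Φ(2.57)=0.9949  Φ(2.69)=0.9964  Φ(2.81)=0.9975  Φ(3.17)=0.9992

Lower: z₀ + z₁ = 0.321 + (-1.960) = -1.639; 1 − a(z₀+z₁) = 1 − (-0.007)(-1.639) = 0.9885; argument = 0.321 + (-1.639)/0.9885 = -1.3370 → -1.34.
α₁ = Φ(-1.34) = 0.0901; rank = round(500 × 0.0901) = 45; θ*₍45₎ = 4.98.
Upper: z₀ + z₂ = 2.281; 1 − a(z₀+z₂) = 1.0160; argument = 2.5662 → 2.57; α₂ = 0.9949; rank = 497; θ*₍497₎ = 6.31.

(4.98, 6.31)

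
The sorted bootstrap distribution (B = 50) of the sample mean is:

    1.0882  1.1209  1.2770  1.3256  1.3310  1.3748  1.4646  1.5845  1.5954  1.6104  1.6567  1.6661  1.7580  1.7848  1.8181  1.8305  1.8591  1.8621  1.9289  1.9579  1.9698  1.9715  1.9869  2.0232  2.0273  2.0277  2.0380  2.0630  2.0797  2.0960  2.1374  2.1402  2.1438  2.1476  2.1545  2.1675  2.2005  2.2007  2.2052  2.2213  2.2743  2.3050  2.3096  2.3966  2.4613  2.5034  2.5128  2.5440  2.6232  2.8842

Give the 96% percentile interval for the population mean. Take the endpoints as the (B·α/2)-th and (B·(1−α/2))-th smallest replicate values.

(1.0882, 2.6232)

α = 0.04; lower rank = 50 × 0.020 = 1; upper rank = 50 × 0.980 = 49.
The 1st smallest replicate is 1.0882; the 49th is 2.6232.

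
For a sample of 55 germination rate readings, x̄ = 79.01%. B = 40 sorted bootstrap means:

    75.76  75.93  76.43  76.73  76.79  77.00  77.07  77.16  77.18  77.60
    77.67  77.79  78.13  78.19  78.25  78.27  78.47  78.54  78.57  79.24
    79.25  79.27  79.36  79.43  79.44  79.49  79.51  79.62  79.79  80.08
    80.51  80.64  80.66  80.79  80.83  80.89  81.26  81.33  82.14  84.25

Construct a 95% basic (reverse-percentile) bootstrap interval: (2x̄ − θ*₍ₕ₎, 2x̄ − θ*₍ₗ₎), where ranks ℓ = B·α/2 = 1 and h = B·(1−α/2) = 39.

(75.88, 82.26)

Percentile endpoints at ranks 1 and 39: θ*₍1₎ = 75.76, θ*₍39₎ = 82.14.
Basic interval reflects these around x̄:
  lower = 2 × 79.01 − 82.14 = 75.88
  upper = 2 × 79.01 − 75.76 = 82.26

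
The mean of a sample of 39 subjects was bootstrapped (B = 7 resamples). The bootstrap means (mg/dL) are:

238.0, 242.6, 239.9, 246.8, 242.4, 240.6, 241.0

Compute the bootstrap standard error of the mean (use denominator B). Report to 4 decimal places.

SE* = 2.5604

Bootstrap SE is the standard deviation of the 7 replicate means.
Mean of replicates: (238.0 + 242.6 + 239.9 + 246.8 + 242.4 + 240.6 + 241.0) / 7 = 1691.30000 / 7 = 241.61429
Sum of squared deviations: (−3.61429)² + (+0.98571)² + (−1.71429)² + (+5.18571)² + (+0.78571)² + (−1.01429)² + (−0.61429)² = 45.88857
Variance = 45.88857 / 7 = 6.55551
SE* = √6.55551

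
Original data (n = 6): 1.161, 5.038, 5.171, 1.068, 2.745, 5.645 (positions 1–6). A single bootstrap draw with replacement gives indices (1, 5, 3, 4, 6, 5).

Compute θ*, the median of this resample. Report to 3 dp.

θ* = 2.745

Resample values: 1.161, 2.745, 5.171, 1.068, 5.645, 2.745.
Sorted: 1.068, 1.161, 2.745, 2.745, 5.171, 5.645
Median = average of the two middle values = 2.745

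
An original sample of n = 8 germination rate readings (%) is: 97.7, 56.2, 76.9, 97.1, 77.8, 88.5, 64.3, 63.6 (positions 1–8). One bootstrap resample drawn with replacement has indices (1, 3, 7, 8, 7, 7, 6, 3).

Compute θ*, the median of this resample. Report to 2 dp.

θ* = 70.60

Resample values: 97.7, 76.9, 64.3, 63.6, 64.3, 64.3, 88.5, 76.9.
Sorted: 63.6, 64.3, 64.3, 64.3, 76.9, 76.9, 88.5, 97.7
Median = average of the two middle values = 70.60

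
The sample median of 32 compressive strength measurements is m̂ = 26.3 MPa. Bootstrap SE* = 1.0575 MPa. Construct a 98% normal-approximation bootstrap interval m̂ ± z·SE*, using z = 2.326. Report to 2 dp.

Margin = 2.326 × 1.0575 = 2.460
Interval: 26.3 ± 2.460

(23.84, 28.76)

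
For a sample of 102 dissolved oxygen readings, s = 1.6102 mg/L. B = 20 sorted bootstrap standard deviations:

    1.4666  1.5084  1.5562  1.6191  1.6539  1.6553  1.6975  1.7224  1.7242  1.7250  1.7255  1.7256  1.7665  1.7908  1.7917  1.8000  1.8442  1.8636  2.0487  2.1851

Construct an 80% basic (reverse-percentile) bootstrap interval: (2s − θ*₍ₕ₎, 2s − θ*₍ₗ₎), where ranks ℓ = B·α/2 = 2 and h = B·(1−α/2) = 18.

Percentile endpoints at ranks 2 and 18: θ*₍2₎ = 1.5084, θ*₍18₎ = 1.8636.
Basic interval reflects these around s:
  lower = 2 × 1.6102 − 1.8636 = 1.3568
  upper = 2 × 1.6102 − 1.5084 = 1.7120

(1.3568, 1.7120)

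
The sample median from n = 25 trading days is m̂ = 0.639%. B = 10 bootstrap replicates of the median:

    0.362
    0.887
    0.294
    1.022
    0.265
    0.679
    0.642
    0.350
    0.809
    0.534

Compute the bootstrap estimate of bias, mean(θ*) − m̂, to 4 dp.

mean(θ*) = (0.362 + 0.887 + 0.294 + 1.022 + 0.265 + 0.679 + 0.642 + 0.350 + 0.809 + 0.534) / 10 = 0.58440
bias = 0.58440 − 0.639

bias = −0.0546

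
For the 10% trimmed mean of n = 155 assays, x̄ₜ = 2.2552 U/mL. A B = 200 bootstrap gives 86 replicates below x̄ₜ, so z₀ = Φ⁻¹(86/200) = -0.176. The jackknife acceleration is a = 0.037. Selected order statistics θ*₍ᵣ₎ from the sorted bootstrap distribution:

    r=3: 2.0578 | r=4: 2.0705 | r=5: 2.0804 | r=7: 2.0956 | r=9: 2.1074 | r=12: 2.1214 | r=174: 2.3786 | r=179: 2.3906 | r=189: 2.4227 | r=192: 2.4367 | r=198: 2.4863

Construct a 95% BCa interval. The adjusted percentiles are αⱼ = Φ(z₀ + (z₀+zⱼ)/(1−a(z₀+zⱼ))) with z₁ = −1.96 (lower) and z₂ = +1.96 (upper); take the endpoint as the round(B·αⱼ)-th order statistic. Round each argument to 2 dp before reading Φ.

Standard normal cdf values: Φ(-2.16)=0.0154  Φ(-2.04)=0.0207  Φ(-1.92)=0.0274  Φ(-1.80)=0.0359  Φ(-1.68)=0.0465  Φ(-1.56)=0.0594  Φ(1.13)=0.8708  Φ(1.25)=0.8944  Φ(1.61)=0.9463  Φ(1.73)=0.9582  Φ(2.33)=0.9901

(2.0578, 2.4367)

Lower: z₀ + z₁ = -0.176 + (-1.960) = -2.136; 1 − a(z₀+z₁) = 1 − (0.037)(-2.136) = 1.0790; argument = -0.176 + (-2.136)/1.0790 = -2.1556 → -2.16.
α₁ = Φ(-2.16) = 0.0154; rank = round(200 × 0.0154) = 3; θ*₍3₎ = 2.0578.
Upper: z₀ + z₂ = 1.784; 1 − a(z₀+z₂) = 0.9340; argument = 1.7341 → 1.73; α₂ = 0.9582; rank = 192; θ*₍192₎ = 2.4367.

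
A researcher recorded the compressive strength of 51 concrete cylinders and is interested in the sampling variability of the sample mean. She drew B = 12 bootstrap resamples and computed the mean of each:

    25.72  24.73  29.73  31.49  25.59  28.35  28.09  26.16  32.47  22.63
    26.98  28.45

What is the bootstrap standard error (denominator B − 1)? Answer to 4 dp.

Bootstrap SE is the standard deviation of the 12 replicate means.
Mean of replicates: (25.72 + 24.73 + 29.73 + 31.49 + 25.59 + 28.35 + 28.09 + 26.16 + 32.47 + 22.63 + 26.98 + 28.45) / 12 = 330.39000 / 12 = 27.53250
Sum of squared deviations: (−1.81250)² + (−2.80250)² + (+2.19750)² + (+3.95750)² + (−1.94250)² + (+0.81750)² + (+0.55750)² + (−1.37250)² + (+4.93750)² + (−4.90250)² + (−0.55250)² + (+0.91750)² = 87.82662
Variance = 87.82662 / 11 = 7.98424
SE* = √7.98424

SE* = 2.8256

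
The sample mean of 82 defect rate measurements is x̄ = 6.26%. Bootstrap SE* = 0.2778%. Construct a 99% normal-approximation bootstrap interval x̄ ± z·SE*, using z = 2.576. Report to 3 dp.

Margin = 2.576 × 0.2778 = 0.7156
Interval: 6.26 ± 0.7156

(5.544, 6.976)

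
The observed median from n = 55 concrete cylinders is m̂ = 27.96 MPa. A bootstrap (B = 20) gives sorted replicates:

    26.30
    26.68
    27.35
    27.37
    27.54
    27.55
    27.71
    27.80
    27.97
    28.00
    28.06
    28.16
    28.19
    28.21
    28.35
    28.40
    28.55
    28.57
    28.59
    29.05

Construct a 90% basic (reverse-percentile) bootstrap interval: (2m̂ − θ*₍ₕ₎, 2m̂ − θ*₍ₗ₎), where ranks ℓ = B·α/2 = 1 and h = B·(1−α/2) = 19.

Percentile endpoints at ranks 1 and 19: θ*₍1₎ = 26.30, θ*₍19₎ = 28.59.
Basic interval reflects these around m̂:
  lower = 2 × 27.96 − 28.59 = 27.33
  upper = 2 × 27.96 − 26.30 = 29.62

(27.33, 29.62)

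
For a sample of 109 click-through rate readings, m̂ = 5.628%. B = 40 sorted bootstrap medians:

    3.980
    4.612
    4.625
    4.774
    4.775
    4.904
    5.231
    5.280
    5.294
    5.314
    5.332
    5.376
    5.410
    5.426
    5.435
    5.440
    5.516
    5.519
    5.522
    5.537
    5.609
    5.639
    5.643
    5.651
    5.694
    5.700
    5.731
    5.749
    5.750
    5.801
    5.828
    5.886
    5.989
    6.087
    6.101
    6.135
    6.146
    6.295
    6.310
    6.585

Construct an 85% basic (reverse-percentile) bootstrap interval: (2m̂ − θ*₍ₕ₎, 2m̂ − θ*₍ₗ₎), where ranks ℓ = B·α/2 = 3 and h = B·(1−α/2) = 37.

Percentile endpoints at ranks 3 and 37: θ*₍3₎ = 4.625, θ*₍37₎ = 6.146.
Basic interval reflects these around m̂:
  lower = 2 × 5.628 − 6.146 = 5.110
  upper = 2 × 5.628 − 4.625 = 6.631

(5.110, 6.631)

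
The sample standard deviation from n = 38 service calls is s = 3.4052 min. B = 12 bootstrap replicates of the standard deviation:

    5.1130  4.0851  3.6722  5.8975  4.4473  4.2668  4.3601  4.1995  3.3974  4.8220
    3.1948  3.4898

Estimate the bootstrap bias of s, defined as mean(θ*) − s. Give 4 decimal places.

bias = +0.8403

mean(θ*) = (5.1130 + 4.0851 + 3.6722 + 5.8975 + 4.4473 + 4.2668 + 4.3601 + 4.1995 + 3.3974 + 4.8220 + 3.1948 + 3.4898) / 12 = 4.24546
bias = 4.24546 − 3.4052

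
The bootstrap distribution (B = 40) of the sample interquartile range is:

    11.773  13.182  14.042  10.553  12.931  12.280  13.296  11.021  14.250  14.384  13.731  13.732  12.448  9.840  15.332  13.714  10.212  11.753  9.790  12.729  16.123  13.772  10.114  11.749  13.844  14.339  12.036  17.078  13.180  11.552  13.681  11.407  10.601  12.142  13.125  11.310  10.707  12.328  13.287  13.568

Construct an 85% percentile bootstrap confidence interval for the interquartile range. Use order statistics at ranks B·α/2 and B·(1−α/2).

Sorted replicates: 9.790, 9.840, 10.114, 10.212, 10.553, 10.601, 10.707, 11.021, 11.310, 11.407, 11.552, 11.749, 11.753, 11.773, 12.036, 12.142, 12.280, 12.328, 12.448, 12.729, 12.931, 13.125, 13.180, 13.182, 13.287, 13.296, 13.568, 13.681, 13.714, 13.731, 13.732, 13.772, 13.844, 14.042, 14.250, 14.339, 14.384, 15.332, 16.123, 17.078
α = 0.15; lower rank = 40 × 0.075 = 3; upper rank = 40 × 0.925 = 37.
The 3rd smallest replicate is 10.114; the 37th is 14.384.

(10.114, 14.384)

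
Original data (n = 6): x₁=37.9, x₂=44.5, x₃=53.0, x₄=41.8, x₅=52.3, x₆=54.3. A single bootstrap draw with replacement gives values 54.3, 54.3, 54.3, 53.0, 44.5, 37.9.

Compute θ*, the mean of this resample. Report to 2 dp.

θ* = 49.72

Mean = (54.3 + 54.3 + 54.3 + 53.0 + 44.5 + 37.9) / 6 = 298.30 / 6 = 49.72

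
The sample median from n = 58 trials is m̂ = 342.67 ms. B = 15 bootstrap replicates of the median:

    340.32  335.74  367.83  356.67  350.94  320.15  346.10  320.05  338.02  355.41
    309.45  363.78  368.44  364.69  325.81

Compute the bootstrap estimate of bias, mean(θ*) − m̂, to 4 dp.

mean(θ*) = (340.32 + 335.74 + 367.83 + 356.67 + 350.94 + 320.15 + 346.10 + 320.05 + 338.02 + 355.41 + 309.45 + 363.78 + 368.44 + 364.69 + 325.81) / 15 = 344.22667
bias = 344.22667 − 342.67

bias = +1.5567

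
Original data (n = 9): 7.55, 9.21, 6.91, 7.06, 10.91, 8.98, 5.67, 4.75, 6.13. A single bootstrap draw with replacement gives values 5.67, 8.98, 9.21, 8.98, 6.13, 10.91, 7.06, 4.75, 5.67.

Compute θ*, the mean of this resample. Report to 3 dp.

Mean = (5.67 + 8.98 + 9.21 + 8.98 + 6.13 + 10.91 + 7.06 + 4.75 + 5.67) / 9 = 67.360 / 9 = 7.484

θ* = 7.484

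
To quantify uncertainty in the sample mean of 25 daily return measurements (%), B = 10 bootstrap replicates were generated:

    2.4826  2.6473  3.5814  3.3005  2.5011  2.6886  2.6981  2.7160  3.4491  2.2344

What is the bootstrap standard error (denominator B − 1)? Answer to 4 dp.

Bootstrap SE is the standard deviation of the 10 replicate means.
Mean of replicates: (2.4826 + 2.6473 + 3.5814 + 3.3005 + 2.5011 + 2.6886 + 2.6981 + 2.7160 + 3.4491 + 2.2344) / 10 = 28.29910 / 10 = 2.82991
Sum of squared deviations: (−0.34731)² + (−0.18261)² + (+0.75149)² + (+0.47059)² + (−0.32881)² + (−0.14131)² + (−0.13181)² + (−0.11391)² + (+0.61919)² + (−0.59551)² = 1.83663
Variance = 1.83663 / 9 = 0.20407
SE* = √0.20407

SE* = 0.4517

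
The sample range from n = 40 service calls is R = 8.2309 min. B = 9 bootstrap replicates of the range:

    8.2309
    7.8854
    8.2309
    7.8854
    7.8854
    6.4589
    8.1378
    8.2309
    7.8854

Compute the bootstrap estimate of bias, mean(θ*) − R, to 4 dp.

bias = −0.3608

mean(θ*) = (8.2309 + 7.8854 + 8.2309 + 7.8854 + 7.8854 + 6.4589 + 8.1378 + 8.2309 + 7.8854) / 9 = 7.87011
bias = 7.87011 − 8.2309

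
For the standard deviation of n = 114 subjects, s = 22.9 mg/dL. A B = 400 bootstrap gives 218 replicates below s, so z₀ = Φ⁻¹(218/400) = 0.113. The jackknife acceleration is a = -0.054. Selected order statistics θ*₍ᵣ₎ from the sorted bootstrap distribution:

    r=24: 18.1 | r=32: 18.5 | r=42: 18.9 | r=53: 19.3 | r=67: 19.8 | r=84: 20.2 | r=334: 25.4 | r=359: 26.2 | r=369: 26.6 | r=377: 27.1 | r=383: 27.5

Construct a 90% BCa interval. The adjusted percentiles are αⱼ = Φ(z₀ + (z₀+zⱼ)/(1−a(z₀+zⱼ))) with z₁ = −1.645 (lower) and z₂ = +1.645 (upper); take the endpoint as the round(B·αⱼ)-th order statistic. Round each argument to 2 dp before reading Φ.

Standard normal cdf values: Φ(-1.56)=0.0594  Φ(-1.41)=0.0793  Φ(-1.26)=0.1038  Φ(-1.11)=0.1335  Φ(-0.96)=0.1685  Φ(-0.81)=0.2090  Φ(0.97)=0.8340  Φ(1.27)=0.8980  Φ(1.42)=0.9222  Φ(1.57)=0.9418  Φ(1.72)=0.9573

Lower: z₀ + z₁ = 0.113 + (-1.645) = -1.532; 1 − a(z₀+z₁) = 1 − (-0.054)(-1.532) = 0.9173; argument = 0.113 + (-1.532)/0.9173 = -1.5572 → -1.56.
α₁ = Φ(-1.56) = 0.0594; rank = round(400 × 0.0594) = 24; θ*₍24₎ = 18.1.
Upper: z₀ + z₂ = 1.758; 1 − a(z₀+z₂) = 1.0949; argument = 1.7186 → 1.72; α₂ = 0.9573; rank = 383; θ*₍383₎ = 27.5.

(18.1, 27.5)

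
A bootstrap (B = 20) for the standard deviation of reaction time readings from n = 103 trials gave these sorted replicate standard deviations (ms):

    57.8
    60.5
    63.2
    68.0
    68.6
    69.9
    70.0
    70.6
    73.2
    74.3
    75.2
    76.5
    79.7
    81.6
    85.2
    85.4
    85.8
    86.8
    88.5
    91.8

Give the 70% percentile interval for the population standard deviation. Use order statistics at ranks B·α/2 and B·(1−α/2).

(63.2, 85.8)

α = 0.30; lower rank = 20 × 0.150 = 3; upper rank = 20 × 0.850 = 17.
The 3rd smallest replicate is 63.2; the 17th is 85.8.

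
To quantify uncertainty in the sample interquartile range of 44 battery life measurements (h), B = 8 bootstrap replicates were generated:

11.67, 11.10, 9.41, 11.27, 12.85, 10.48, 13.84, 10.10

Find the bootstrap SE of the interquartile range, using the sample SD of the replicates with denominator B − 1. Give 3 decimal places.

Bootstrap SE is the standard deviation of the 8 replicate interquartile ranges.
Mean of replicates: (11.67 + 11.10 + 9.41 + 11.27 + 12.85 + 10.48 + 13.84 + 10.10) / 8 = 90.7200 / 8 = 11.3400
Sum of squared deviations: (+0.3300)² + (−0.2400)² + (−1.9300)² + (−0.0700)² + (+1.5100)² + (−0.8600)² + (+2.5000)² + (−1.2400)² = 14.7036
Variance = 14.7036 / 7 = 2.1005
SE* = √2.1005

SE* = 1.449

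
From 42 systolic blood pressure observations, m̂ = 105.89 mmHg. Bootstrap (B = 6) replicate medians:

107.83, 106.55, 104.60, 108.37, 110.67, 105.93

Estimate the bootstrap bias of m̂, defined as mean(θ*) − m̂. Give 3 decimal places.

mean(θ*) = (107.83 + 106.55 + 104.60 + 108.37 + 110.67 + 105.93) / 6 = 107.3250
bias = 107.3250 − 105.89

bias = +1.435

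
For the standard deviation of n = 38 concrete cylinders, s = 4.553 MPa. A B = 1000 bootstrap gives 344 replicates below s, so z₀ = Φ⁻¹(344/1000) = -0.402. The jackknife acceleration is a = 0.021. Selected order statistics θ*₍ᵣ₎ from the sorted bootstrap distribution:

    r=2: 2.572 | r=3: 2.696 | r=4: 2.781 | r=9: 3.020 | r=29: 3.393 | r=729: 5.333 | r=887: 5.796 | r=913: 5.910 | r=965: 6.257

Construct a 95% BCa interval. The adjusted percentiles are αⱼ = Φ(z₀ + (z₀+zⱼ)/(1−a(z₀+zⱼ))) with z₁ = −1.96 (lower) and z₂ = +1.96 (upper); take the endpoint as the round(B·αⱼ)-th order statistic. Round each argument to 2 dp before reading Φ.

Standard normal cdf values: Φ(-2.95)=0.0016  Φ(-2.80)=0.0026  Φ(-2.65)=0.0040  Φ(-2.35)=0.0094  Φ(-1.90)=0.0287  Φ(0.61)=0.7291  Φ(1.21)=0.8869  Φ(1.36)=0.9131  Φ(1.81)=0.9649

(2.781, 5.796)

Lower: z₀ + z₁ = -0.402 + (-1.960) = -2.362; 1 − a(z₀+z₁) = 1 − (0.021)(-2.362) = 1.0496; argument = -0.402 + (-2.362)/1.0496 = -2.6524 → -2.65.
α₁ = Φ(-2.65) = 0.0040; rank = round(1000 × 0.0040) = 4; θ*₍4₎ = 2.781.
Upper: z₀ + z₂ = 1.558; 1 − a(z₀+z₂) = 0.9673; argument = 1.2087 → 1.21; α₂ = 0.8869; rank = 887; θ*₍887₎ = 5.796.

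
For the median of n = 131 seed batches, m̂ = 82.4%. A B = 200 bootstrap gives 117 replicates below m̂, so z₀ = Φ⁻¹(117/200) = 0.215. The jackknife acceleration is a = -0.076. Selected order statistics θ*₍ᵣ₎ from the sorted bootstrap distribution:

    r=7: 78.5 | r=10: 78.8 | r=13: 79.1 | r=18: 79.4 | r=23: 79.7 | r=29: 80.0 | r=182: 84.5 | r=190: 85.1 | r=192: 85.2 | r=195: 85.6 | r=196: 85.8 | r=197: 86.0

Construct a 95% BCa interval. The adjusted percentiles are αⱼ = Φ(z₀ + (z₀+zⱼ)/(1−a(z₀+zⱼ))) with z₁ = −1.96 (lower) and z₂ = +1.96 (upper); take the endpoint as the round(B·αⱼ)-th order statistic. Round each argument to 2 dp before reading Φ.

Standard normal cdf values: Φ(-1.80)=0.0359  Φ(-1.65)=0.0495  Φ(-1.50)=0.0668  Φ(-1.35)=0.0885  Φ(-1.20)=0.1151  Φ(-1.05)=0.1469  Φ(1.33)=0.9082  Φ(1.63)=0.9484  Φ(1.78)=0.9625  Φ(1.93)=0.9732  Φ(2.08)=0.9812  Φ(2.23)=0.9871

Lower: z₀ + z₁ = 0.215 + (-1.960) = -1.745; 1 − a(z₀+z₁) = 1 − (-0.076)(-1.745) = 0.8674; argument = 0.215 + (-1.745)/0.8674 = -1.7968 → -1.80.
α₁ = Φ(-1.80) = 0.0359; rank = round(200 × 0.0359) = 7; θ*₍7₎ = 78.5.
Upper: z₀ + z₂ = 2.175; 1 − a(z₀+z₂) = 1.1653; argument = 2.0815 → 2.08; α₂ = 0.9812; rank = 196; θ*₍196₎ = 85.8.

(78.5, 85.8)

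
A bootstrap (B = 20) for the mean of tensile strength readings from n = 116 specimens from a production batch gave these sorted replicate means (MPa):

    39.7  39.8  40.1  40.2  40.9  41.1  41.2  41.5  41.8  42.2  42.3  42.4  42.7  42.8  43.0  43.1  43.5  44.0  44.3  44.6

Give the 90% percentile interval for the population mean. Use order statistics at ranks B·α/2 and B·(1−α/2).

α = 0.10; lower rank = 20 × 0.050 = 1; upper rank = 20 × 0.950 = 19.
The 1st smallest replicate is 39.7; the 19th is 44.3.

(39.7, 44.3)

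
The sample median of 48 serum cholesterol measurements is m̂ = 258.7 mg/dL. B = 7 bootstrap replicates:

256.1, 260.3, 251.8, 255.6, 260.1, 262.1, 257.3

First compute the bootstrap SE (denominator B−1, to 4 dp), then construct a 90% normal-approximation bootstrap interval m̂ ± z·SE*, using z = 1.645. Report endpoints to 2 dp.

(252.93, 264.47)

Mean of replicates = 257.6143; sum of squared deviations = 73.7686; SE* = √(73.7686/6) = 3.5064
Margin = 1.645 × 3.5064 = 5.768
Interval: 258.7 ± 5.768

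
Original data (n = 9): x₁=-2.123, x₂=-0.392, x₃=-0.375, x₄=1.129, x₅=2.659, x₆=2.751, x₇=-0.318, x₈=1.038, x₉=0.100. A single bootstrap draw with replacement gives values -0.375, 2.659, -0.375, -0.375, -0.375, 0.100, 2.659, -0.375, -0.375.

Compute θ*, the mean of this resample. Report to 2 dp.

θ* = 0.35

Mean = ((-0.375) + 2.659 + (-0.375) + (-0.375) + (-0.375) + 0.100 + 2.659 + (-0.375) + (-0.375)) / 9 = 3.1680 / 9 = 0.35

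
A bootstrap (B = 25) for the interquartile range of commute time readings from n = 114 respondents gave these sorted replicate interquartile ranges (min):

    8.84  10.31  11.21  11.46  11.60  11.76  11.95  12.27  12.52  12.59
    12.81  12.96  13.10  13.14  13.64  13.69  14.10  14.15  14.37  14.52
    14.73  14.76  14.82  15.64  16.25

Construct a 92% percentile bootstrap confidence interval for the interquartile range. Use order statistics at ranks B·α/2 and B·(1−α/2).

α = 0.08; lower rank = 25 × 0.040 = 1; upper rank = 25 × 0.960 = 24.
The 1st smallest replicate is 8.84; the 24th is 15.64.

(8.84, 15.64)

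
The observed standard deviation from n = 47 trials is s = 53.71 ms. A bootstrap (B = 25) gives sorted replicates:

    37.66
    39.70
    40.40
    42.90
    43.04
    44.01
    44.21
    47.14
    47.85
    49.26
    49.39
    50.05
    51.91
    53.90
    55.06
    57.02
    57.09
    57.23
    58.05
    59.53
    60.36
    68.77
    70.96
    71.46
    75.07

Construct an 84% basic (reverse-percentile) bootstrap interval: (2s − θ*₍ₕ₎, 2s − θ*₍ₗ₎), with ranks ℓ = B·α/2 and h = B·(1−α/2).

Percentile endpoints at ranks 2 and 23: θ*₍2₎ = 39.70, θ*₍23₎ = 70.96.
Basic interval reflects these around s:
  lower = 2 × 53.71 − 70.96 = 36.46
  upper = 2 × 53.71 − 39.70 = 67.72

(36.46, 67.72)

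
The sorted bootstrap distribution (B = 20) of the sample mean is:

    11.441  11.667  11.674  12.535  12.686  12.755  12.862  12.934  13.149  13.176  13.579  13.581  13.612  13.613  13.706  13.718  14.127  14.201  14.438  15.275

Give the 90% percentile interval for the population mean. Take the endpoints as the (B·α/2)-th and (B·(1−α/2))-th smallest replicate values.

α = 0.10; lower rank = 20 × 0.050 = 1; upper rank = 20 × 0.950 = 19.
The 1st smallest replicate is 11.441; the 19th is 14.438.

(11.441, 14.438)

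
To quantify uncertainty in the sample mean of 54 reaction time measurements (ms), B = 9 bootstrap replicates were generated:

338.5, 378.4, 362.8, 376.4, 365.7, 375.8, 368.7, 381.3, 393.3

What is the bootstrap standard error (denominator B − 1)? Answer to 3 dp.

SE* = 15.276

Bootstrap SE is the standard deviation of the 9 replicate means.
Mean of replicates: (338.5 + 378.4 + 362.8 + 376.4 + 365.7 + 375.8 + 368.7 + 381.3 + 393.3) / 9 = 3340.9000 / 9 = 371.2111
Sum of squared deviations: (−32.7111)² + (+7.1889)² + (−8.4111)² + (+5.1889)² + (−5.5111)² + (+4.5889)² + (−2.5111)² + (+10.0889)² + (+22.0889)² = 1866.8089
Variance = 1866.8089 / 8 = 233.3511
SE* = √233.3511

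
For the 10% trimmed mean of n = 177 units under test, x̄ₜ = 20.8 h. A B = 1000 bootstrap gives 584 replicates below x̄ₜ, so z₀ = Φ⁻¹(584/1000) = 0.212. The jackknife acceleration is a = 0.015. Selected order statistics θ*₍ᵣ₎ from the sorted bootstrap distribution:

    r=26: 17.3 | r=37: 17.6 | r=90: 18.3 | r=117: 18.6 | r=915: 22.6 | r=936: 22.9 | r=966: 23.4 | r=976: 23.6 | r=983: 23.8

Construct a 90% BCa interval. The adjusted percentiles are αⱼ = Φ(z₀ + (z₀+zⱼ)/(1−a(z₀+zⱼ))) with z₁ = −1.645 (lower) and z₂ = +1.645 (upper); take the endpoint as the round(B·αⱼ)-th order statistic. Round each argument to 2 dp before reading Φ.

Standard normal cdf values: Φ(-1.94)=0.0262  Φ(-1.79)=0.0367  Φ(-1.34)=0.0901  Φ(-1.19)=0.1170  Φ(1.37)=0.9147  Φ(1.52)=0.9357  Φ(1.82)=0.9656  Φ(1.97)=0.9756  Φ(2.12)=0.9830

Lower: z₀ + z₁ = 0.212 + (-1.645) = -1.433; 1 − a(z₀+z₁) = 1 − (0.015)(-1.433) = 1.0215; argument = 0.212 + (-1.433)/1.0215 = -1.1908 → -1.19.
α₁ = Φ(-1.19) = 0.1170; rank = round(1000 × 0.1170) = 117; θ*₍117₎ = 18.6.
Upper: z₀ + z₂ = 1.857; 1 − a(z₀+z₂) = 0.9721; argument = 2.1222 → 2.12; α₂ = 0.9830; rank = 983; θ*₍983₎ = 23.8.

(18.6, 23.8)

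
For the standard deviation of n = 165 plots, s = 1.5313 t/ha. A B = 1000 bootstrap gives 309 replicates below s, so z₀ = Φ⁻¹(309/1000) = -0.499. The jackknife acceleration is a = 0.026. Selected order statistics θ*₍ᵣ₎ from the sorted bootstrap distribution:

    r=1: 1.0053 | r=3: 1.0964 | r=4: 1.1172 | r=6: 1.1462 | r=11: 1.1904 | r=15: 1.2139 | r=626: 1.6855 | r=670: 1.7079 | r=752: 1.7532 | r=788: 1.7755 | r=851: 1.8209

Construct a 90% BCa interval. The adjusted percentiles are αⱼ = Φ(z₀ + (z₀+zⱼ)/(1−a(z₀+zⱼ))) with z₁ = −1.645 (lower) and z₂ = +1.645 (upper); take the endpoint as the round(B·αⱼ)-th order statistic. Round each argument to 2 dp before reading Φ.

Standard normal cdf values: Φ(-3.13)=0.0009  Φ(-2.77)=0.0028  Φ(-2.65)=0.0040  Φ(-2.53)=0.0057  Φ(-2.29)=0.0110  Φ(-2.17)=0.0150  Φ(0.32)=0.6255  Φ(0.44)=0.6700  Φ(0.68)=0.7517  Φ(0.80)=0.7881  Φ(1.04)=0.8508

Lower: z₀ + z₁ = -0.499 + (-1.645) = -2.144; 1 − a(z₀+z₁) = 1 − (0.026)(-2.144) = 1.0557; argument = -0.499 + (-2.144)/1.0557 = -2.5298 → -2.53.
α₁ = Φ(-2.53) = 0.0057; rank = round(1000 × 0.0057) = 6; θ*₍6₎ = 1.1462.
Upper: z₀ + z₂ = 1.146; 1 − a(z₀+z₂) = 0.9702; argument = 0.6822 → 0.68; α₂ = 0.7517; rank = 752; θ*₍752₎ = 1.7532.

(1.1462, 1.7532)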